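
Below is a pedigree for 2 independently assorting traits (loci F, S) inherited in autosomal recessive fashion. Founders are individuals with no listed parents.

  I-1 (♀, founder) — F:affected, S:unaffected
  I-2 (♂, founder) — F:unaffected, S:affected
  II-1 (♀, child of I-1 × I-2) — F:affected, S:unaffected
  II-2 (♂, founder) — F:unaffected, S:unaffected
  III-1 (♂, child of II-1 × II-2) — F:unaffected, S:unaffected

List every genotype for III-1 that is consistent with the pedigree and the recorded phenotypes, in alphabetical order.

III-1 ∈ {Ff SS, Ff Ss}

F/I-1 aff ·: ff
F/I-2 un ·: Ff
F/II-1 aff I-1×I-2: ff
F/II-2 un ·: FF|Ff
F/III-1 un II-1×II-2: Ff
⇒ F over [I-1,I-2,II-1,II-2,III-1]: 2 consistent
S/I-1 un ·: SS|Ss
S/I-2 aff ·: ss
S/II-1 un I-1×I-2: Ss
S/II-2 un ·: SS|Ss
S/III-1 un II-1×II-2: SS|Ss
⇒ S over [I-1,I-2,II-1,II-2,III-1]: 8 consistent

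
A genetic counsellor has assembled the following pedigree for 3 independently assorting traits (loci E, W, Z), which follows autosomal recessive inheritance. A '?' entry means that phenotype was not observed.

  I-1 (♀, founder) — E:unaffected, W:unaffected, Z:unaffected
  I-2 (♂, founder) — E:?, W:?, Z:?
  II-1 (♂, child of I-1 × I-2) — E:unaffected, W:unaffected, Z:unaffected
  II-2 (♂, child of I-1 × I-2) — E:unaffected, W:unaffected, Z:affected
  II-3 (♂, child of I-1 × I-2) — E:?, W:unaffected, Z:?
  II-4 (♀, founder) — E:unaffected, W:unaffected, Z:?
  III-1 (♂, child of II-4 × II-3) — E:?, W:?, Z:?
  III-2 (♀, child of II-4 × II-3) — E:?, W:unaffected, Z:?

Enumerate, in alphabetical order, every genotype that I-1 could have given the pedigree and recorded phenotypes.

E/I-1 un ·: EE|Ee
E/I-2 ? ·: EE|Ee|ee
E/II-1 un I-1×I-2: EE|Ee
E/II-2 un I-1×I-2: EE|Ee
E/II-3 ? I-1×I-2: EE|Ee|ee
E/II-4 un ·: EE|Ee
E/III-1 ? II-4×II-3: EE|Ee|ee
E/III-2 ? II-4×II-3: EE|Ee|ee
⇒ E over [I-1,I-2,II-1,II-2,II-3,II-4,III-1,III-2]: 272 consistent
W/I-1 un ·: WW|Ww
W/I-2 ? ·: WW|Ww|ww
W/II-1 un I-1×I-2: WW|Ww
W/II-2 un I-1×I-2: WW|Ww
W/II-3 un I-1×I-2: WW|Ww
W/II-4 un ·: WW|Ww
W/III-1 ? II-4×II-3: WW|Ww|ww
W/III-2 un II-4×II-3: WW|Ww
⇒ W over [I-1,I-2,II-1,II-2,II-3,II-4,III-1,III-2]: 205 consistent
Z/I-1 un ·: Zz
Z/I-2 ? ·: Zz|zz
Z/II-1 un I-1×I-2: ZZ|Zz
Z/II-2 aff I-1×I-2: zz
Z/II-3 ? I-1×I-2: ZZ|Zz|zz
Z/II-4 ? ·: ZZ|Zz|zz
Z/III-1 ? II-4×II-3: ZZ|Zz|zz
Z/III-2 ? II-4×II-3: ZZ|Zz|zz
⇒ Z over [I-1,I-2,II-1,II-2,II-3,II-4,III-1,III-2]: 81 consistent

I-1 ∈ {EE WW Zz, EE Ww Zz, Ee WW Zz, Ee Ww Zz}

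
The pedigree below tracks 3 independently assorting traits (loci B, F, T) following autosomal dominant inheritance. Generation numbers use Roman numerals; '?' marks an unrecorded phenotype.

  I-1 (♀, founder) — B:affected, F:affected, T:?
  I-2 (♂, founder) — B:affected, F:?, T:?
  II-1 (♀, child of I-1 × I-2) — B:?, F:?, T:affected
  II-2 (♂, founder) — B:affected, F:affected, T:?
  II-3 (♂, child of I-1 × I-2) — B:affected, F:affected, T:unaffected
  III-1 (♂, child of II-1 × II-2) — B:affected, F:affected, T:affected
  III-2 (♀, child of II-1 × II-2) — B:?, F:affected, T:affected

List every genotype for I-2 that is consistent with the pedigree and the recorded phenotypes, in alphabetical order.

B/I-1 aff ·: Bb|BB
B/I-2 aff ·: Bb|BB
B/II-1 ? I-1×I-2: bb|Bb|BB
B/II-2 aff ·: Bb|BB
B/II-3 aff I-1×I-2: Bb|BB
B/III-1 aff II-1×II-2: Bb|BB
B/III-2 ? II-1×II-2: bb|Bb|BB
⇒ B over [I-1,I-2,II-1,II-2,II-3,III-1,III-2]: 101 consistent
F/I-1 aff ·: Ff|FF
F/I-2 ? ·: ff|Ff|FF
F/II-1 ? I-1×I-2: ff|Ff|FF
F/II-2 aff ·: Ff|FF
F/II-3 aff I-1×I-2: Ff|FF
F/III-1 aff II-1×II-2: Ff|FF
F/III-2 aff II-1×II-2: Ff|FF
⇒ F over [I-1,I-2,II-1,II-2,II-3,III-1,III-2]: 105 consistent
T/I-1 ? ·: tt|Tt
T/I-2 ? ·: tt|Tt
T/II-1 aff I-1×I-2: Tt|TT
T/II-2 ? ·: tt|Tt|TT
T/II-3 un I-1×I-2: tt
T/III-1 aff II-1×II-2: Tt|TT
T/III-2 aff II-1×II-2: Tt|TT
⇒ T over [I-1,I-2,II-1,II-2,II-3,III-1,III-2]: 33 consistent

I-2 ∈ {BB FF Tt, BB FF tt, BB Ff Tt, BB Ff tt, BB ff Tt, BB ff tt, Bb FF Tt, Bb FF tt, Bb Ff Tt, Bb Ff tt, Bb ff Tt, Bb ff tt}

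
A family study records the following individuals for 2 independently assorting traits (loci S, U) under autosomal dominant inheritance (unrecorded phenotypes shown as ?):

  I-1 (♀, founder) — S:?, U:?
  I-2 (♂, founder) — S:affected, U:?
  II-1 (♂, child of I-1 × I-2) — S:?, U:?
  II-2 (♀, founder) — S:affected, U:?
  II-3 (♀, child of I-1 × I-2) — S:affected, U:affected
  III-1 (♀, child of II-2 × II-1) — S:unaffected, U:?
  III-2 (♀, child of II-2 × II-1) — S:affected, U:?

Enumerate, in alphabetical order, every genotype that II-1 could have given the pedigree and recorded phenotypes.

S/I-1 ? ·: ss|Ss|SS
S/I-2 aff ·: Ss|SS
S/II-1 ? I-1×I-2: ss|Ss
S/II-2 aff ·: Ss
S/II-3 aff I-1×I-2: Ss|SS
S/III-1 un II-2×II-1: ss
S/III-2 aff II-2×II-1: Ss|SS
⇒ S over [I-1,I-2,II-1,II-2,II-3,III-1,III-2]: 19 consistent
U/I-1 ? ·: uu|Uu|UU
U/I-2 ? ·: uu|Uu|UU
U/II-1 ? I-1×I-2: uu|Uu|UU
U/II-2 ? ·: uu|Uu|UU
U/II-3 aff I-1×I-2: Uu|UU
U/III-1 ? II-2×II-1: uu|Uu|UU
U/III-2 ? II-2×II-1: uu|Uu|UU
⇒ U over [I-1,I-2,II-1,II-2,II-3,III-1,III-2]: 236 consistent

II-1 ∈ {Ss UU, Ss Uu, Ss uu, ss UU, ss Uu, ss uu}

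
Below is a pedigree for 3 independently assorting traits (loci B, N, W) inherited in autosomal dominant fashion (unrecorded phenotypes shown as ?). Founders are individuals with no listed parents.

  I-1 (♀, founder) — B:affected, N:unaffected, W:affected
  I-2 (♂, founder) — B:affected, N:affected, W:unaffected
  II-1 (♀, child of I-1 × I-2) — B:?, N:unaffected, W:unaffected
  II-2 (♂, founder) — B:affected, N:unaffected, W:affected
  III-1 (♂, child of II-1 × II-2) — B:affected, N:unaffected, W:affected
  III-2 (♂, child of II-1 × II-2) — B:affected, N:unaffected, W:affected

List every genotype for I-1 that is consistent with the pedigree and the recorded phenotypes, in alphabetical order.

B/I-1 aff ·: Bb|BB
B/I-2 aff ·: Bb|BB
B/II-1 ? I-1×I-2: bb|Bb|BB
B/II-2 aff ·: Bb|BB
B/III-1 aff II-1×II-2: Bb|BB
B/III-2 aff II-1×II-2: Bb|BB
⇒ B over [I-1,I-2,II-1,II-2,III-1,III-2]: 46 consistent
N/I-1 un ·: nn
N/I-2 aff ·: Nn
N/II-1 un I-1×I-2: nn
N/II-2 un ·: nn
N/III-1 un II-1×II-2: nn
N/III-2 un II-1×II-2: nn
⇒ N over [I-1,I-2,II-1,II-2,III-1,III-2]: 1 consistent
W/I-1 aff ·: Ww
W/I-2 un ·: ww
W/II-1 un I-1×I-2: ww
W/II-2 aff ·: Ww|WW
W/III-1 aff II-1×II-2: Ww
W/III-2 aff II-1×II-2: Ww
⇒ W over [I-1,I-2,II-1,II-2,III-1,III-2]: 2 consistent

I-1 ∈ {BB nn Ww, Bb nn Ww}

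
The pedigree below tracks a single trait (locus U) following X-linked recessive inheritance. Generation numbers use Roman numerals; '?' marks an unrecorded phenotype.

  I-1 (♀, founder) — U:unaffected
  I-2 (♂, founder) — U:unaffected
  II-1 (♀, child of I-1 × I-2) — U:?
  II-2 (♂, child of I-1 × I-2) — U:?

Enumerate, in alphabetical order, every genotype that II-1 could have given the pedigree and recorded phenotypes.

U/I-1 un ·: X^UX^U|X^UX^u
U/I-2 un ·: X^UY
U/II-1 ? I-1×I-2: X^UX^U|X^UX^u
U/II-2 ? I-1×I-2: X^UY|X^uY
⇒ U over [I-1,I-2,II-1,II-2]: 5 consistent

II-1 ∈ {X^UX^U, X^UX^u}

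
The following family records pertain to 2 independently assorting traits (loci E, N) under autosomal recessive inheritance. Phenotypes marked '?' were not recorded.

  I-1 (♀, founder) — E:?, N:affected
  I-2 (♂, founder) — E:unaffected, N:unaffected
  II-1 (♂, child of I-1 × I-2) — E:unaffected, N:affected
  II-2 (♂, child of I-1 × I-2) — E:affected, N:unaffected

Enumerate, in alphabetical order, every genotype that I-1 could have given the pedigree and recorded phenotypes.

E/I-1 ? ·: Ee|ee
E/I-2 un ·: Ee
E/II-1 un I-1×I-2: EE|Ee
E/II-2 aff I-1×I-2: ee
⇒ E over [I-1,I-2,II-1,II-2]: 3 consistent
N/I-1 aff ·: nn
N/I-2 un ·: Nn
N/II-1 aff I-1×I-2: nn
N/II-2 un I-1×I-2: Nn
⇒ N over [I-1,I-2,II-1,II-2]: 1 consistent

I-1 ∈ {Ee nn, ee nn}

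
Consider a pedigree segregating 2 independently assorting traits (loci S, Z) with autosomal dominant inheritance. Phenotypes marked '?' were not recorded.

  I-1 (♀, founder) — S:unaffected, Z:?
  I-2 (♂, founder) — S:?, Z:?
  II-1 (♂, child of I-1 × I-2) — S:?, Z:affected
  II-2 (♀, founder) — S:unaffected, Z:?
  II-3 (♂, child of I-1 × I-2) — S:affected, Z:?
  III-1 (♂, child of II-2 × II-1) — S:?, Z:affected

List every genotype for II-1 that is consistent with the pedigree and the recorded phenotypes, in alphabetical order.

II-1 ∈ {Ss ZZ, Ss Zz, ss ZZ, ss Zz}

S/I-1 un ·: ss
S/I-2 ? ·: Ss|SS
S/II-1 ? I-1×I-2: ss|Ss
S/II-2 un ·: ss
S/II-3 aff I-1×I-2: Ss
S/III-1 ? II-2×II-1: ss|Ss
⇒ S over [I-1,I-2,II-1,II-2,II-3,III-1]: 5 consistent
Z/I-1 ? ·: zz|Zz|ZZ
Z/I-2 ? ·: zz|Zz|ZZ
Z/II-1 aff I-1×I-2: Zz|ZZ
Z/II-2 ? ·: zz|Zz|ZZ
Z/II-3 ? I-1×I-2: zz|Zz|ZZ
Z/III-1 aff II-2×II-1: Zz|ZZ
⇒ Z over [I-1,I-2,II-1,II-2,II-3,III-1]: 97 consistent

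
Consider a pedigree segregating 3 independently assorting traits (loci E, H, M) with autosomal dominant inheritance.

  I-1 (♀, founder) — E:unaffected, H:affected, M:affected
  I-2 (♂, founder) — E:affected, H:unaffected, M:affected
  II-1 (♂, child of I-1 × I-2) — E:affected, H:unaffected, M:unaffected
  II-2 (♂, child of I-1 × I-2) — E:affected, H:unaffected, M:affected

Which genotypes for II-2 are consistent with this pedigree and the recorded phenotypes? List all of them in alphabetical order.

II-2 ∈ {Ee hh MM, Ee hh Mm}

E/I-1 un ·: ee
E/I-2 aff ·: Ee|EE
E/II-1 aff I-1×I-2: Ee
E/II-2 aff I-1×I-2: Ee
⇒ E over [I-1,I-2,II-1,II-2]: 2 consistent
H/I-1 aff ·: Hh
H/I-2 un ·: hh
H/II-1 un I-1×I-2: hh
H/II-2 un I-1×I-2: hh
⇒ H over [I-1,I-2,II-1,II-2]: 1 consistent
M/I-1 aff ·: Mm
M/I-2 aff ·: Mm
M/II-1 un I-1×I-2: mm
M/II-2 aff I-1×I-2: Mm|MM
⇒ M over [I-1,I-2,II-1,II-2]: 2 consistent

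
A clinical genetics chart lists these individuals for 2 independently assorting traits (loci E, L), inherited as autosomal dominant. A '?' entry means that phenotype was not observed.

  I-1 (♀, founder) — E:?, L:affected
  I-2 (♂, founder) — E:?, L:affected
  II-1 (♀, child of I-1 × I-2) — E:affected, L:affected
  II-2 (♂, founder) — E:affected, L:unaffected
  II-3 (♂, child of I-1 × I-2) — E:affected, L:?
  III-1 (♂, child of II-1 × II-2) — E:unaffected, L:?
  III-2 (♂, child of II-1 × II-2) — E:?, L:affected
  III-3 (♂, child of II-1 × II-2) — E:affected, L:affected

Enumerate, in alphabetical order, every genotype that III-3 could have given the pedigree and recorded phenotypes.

E/I-1 ? ·: ee|Ee|EE
E/I-2 ? ·: ee|Ee|EE
E/II-1 aff I-1×I-2: Ee
E/II-2 aff ·: Ee
E/II-3 aff I-1×I-2: Ee|EE
E/III-1 un II-1×II-2: ee
E/III-2 ? II-1×II-2: ee|Ee|EE
E/III-3 aff II-1×II-2: Ee|EE
⇒ E over [I-1,I-2,II-1,II-2,II-3,III-1,III-2,III-3]: 60 consistent
L/I-1 aff ·: Ll|LL
L/I-2 aff ·: Ll|LL
L/II-1 aff I-1×I-2: Ll|LL
L/II-2 un ·: ll
L/II-3 ? I-1×I-2: ll|Ll|LL
L/III-1 ? II-1×II-2: ll|Ll
L/III-2 aff II-1×II-2: Ll
L/III-3 aff II-1×II-2: Ll
⇒ L over [I-1,I-2,II-1,II-2,II-3,III-1,III-2,III-3]: 22 consistent

III-3 ∈ {EE Ll, Ee Ll}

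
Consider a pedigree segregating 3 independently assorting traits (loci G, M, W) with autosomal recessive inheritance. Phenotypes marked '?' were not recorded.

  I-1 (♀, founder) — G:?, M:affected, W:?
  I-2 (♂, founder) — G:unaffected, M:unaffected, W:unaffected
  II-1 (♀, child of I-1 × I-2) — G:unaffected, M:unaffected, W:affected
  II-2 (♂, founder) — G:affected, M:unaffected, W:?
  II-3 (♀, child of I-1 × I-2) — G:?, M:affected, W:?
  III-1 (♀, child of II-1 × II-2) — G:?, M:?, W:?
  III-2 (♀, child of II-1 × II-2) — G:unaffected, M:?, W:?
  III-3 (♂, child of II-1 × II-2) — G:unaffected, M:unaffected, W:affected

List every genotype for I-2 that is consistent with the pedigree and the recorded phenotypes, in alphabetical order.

I-2 ∈ {GG Mm Ww, Gg Mm Ww}

G/I-1 ? ·: GG|Gg|gg
G/I-2 un ·: GG|Gg
G/II-1 un I-1×I-2: GG|Gg
G/II-2 aff ·: gg
G/II-3 ? I-1×I-2: GG|Gg|gg
G/III-1 ? II-1×II-2: Gg|gg
G/III-2 un II-1×II-2: Gg
G/III-3 un II-1×II-2: Gg
⇒ G over [I-1,I-2,II-1,II-2,II-3,III-1,III-2,III-3]: 28 consistent
M/I-1 aff ·: mm
M/I-2 un ·: Mm
M/II-1 un I-1×I-2: Mm
M/II-2 un ·: MM|Mm
M/II-3 aff I-1×I-2: mm
M/III-1 ? II-1×II-2: MM|Mm|mm
M/III-2 ? II-1×II-2: MM|Mm|mm
M/III-3 un II-1×II-2: MM|Mm
⇒ M over [I-1,I-2,II-1,II-2,II-3,III-1,III-2,III-3]: 26 consistent
W/I-1 ? ·: Ww|ww
W/I-2 un ·: Ww
W/II-1 aff I-1×I-2: ww
W/II-2 ? ·: Ww|ww
W/II-3 ? I-1×I-2: WW|Ww|ww
W/III-1 ? II-1×II-2: Ww|ww
W/III-2 ? II-1×II-2: Ww|ww
W/III-3 aff II-1×II-2: ww
⇒ W over [I-1,I-2,II-1,II-2,II-3,III-1,III-2,III-3]: 25 consistent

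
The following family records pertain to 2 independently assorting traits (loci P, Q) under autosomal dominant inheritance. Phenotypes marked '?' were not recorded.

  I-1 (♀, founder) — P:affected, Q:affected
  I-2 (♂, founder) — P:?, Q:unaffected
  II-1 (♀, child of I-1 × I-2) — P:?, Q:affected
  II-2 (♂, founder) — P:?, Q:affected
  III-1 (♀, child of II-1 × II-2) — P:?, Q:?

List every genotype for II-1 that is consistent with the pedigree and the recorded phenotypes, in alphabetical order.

P/I-1 aff ·: Pp|PP
P/I-2 ? ·: pp|Pp|PP
P/II-1 ? I-1×I-2: pp|Pp|PP
P/II-2 ? ·: pp|Pp|PP
P/III-1 ? II-1×II-2: pp|Pp|PP
⇒ P over [I-1,I-2,II-1,II-2,III-1]: 59 consistent
Q/I-1 aff ·: Qq|QQ
Q/I-2 un ·: qq
Q/II-1 aff I-1×I-2: Qq
Q/II-2 aff ·: Qq|QQ
Q/III-1 ? II-1×II-2: qq|Qq|QQ
⇒ Q over [I-1,I-2,II-1,II-2,III-1]: 10 consistent

II-1 ∈ {PP Qq, Pp Qq, pp Qq}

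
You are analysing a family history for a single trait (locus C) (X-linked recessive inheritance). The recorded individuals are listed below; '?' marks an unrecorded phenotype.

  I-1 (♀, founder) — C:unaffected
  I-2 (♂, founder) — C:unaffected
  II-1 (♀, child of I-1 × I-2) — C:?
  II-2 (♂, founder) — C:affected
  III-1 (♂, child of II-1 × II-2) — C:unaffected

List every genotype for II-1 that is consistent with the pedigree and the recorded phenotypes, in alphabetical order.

C/I-1 un ·: X^CX^C|X^CX^c
C/I-2 un ·: X^CY
C/II-1 ? I-1×I-2: X^CX^C|X^CX^c
C/II-2 aff ·: X^cY
C/III-1 un II-1×II-2: X^CY
⇒ C over [I-1,I-2,II-1,II-2,III-1]: 3 consistent

II-1 ∈ {X^CX^C, X^CX^c}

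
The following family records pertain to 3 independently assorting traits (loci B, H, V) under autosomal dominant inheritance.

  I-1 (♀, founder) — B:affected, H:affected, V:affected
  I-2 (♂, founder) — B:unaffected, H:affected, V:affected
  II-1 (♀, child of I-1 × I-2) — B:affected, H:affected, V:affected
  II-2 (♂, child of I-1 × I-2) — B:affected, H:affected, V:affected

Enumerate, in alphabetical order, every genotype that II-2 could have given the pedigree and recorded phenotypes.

II-2 ∈ {Bb HH VV, Bb HH Vv, Bb Hh VV, Bb Hh Vv}

B/I-1 aff ·: Bb|BB
B/I-2 un ·: bb
B/II-1 aff I-1×I-2: Bb
B/II-2 aff I-1×I-2: Bb
⇒ B over [I-1,I-2,II-1,II-2]: 2 consistent
H/I-1 aff ·: Hh|HH
H/I-2 aff ·: Hh|HH
H/II-1 aff I-1×I-2: Hh|HH
H/II-2 aff I-1×I-2: Hh|HH
⇒ H over [I-1,I-2,II-1,II-2]: 13 consistent
V/I-1 aff ·: Vv|VV
V/I-2 aff ·: Vv|VV
V/II-1 aff I-1×I-2: Vv|VV
V/II-2 aff I-1×I-2: Vv|VV
⇒ V over [I-1,I-2,II-1,II-2]: 13 consistent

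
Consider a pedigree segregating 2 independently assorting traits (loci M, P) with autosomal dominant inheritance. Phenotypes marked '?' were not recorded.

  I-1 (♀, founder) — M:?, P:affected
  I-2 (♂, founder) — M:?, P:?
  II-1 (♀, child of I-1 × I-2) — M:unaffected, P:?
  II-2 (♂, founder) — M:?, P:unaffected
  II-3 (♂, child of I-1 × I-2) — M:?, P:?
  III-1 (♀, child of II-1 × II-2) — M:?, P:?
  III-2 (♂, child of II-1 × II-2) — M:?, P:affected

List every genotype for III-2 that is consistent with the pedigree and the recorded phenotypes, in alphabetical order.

M/I-1 ? ·: mm|Mm
M/I-2 ? ·: mm|Mm
M/II-1 un I-1×I-2: mm
M/II-2 ? ·: mm|Mm|MM
M/II-3 ? I-1×I-2: mm|Mm|MM
M/III-1 ? II-1×II-2: mm|Mm
M/III-2 ? II-1×II-2: mm|Mm
⇒ M over [I-1,I-2,II-1,II-2,II-3,III-1,III-2]: 48 consistent
P/I-1 aff ·: Pp|PP
P/I-2 ? ·: pp|Pp|PP
P/II-1 ? I-1×I-2: Pp|PP
P/II-2 un ·: pp
P/II-3 ? I-1×I-2: pp|Pp|PP
P/III-1 ? II-1×II-2: pp|Pp
P/III-2 aff II-1×II-2: Pp
⇒ P over [I-1,I-2,II-1,II-2,II-3,III-1,III-2]: 28 consistent

III-2 ∈ {Mm Pp, mm Pp}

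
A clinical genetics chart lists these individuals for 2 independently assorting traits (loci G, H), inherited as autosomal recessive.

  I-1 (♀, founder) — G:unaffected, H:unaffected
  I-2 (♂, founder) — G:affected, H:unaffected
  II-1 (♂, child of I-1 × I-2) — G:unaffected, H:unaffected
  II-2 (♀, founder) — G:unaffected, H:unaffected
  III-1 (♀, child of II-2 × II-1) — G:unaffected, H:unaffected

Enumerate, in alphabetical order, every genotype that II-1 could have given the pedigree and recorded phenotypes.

II-1 ∈ {Gg HH, Gg Hh}

G/I-1 un ·: GG|Gg
G/I-2 aff ·: gg
G/II-1 un I-1×I-2: Gg
G/II-2 un ·: GG|Gg
G/III-1 un II-2×II-1: GG|Gg
⇒ G over [I-1,I-2,II-1,II-2,III-1]: 8 consistent
H/I-1 un ·: HH|Hh
H/I-2 un ·: HH|Hh
H/II-1 un I-1×I-2: HH|Hh
H/II-2 un ·: HH|Hh
H/III-1 un II-2×II-1: HH|Hh
⇒ H over [I-1,I-2,II-1,II-2,III-1]: 24 consistent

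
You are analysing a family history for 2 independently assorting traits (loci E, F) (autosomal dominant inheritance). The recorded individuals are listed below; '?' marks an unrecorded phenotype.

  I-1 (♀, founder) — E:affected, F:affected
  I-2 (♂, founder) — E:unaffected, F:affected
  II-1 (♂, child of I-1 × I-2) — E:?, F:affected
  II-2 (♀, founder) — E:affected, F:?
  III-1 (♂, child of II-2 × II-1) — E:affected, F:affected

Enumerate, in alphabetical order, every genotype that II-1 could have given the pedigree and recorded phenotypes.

E/I-1 aff ·: Ee|EE
E/I-2 un ·: ee
E/II-1 ? I-1×I-2: ee|Ee
E/II-2 aff ·: Ee|EE
E/III-1 aff II-2×II-1: Ee|EE
⇒ E over [I-1,I-2,II-1,II-2,III-1]: 10 consistent
F/I-1 aff ·: Ff|FF
F/I-2 aff ·: Ff|FF
F/II-1 aff I-1×I-2: Ff|FF
F/II-2 ? ·: ff|Ff|FF
F/III-1 aff II-2×II-1: Ff|FF
⇒ F over [I-1,I-2,II-1,II-2,III-1]: 31 consistent

II-1 ∈ {Ee FF, Ee Ff, ee FF, ee Ff}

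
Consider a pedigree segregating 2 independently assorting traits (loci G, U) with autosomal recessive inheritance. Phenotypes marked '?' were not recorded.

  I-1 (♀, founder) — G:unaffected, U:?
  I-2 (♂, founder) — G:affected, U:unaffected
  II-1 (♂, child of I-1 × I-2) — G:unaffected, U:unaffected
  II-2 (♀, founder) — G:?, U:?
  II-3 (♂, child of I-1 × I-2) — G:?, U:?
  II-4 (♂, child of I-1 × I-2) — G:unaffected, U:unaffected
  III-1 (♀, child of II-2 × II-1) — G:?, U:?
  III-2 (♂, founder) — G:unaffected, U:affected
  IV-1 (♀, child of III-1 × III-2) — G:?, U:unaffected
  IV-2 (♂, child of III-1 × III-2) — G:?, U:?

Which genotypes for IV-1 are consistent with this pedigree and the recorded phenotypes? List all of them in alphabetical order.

IV-1 ∈ {GG Uu, Gg Uu, gg Uu}

G/I-1 un ·: GG|Gg
G/I-2 aff ·: gg
G/II-1 un I-1×I-2: Gg
G/II-2 ? ·: GG|Gg|gg
G/II-3 ? I-1×I-2: Gg|gg
G/II-4 un I-1×I-2: Gg
G/III-1 ? II-2×II-1: GG|Gg|gg
G/III-2 un ·: GG|Gg
G/IV-1 ? III-1×III-2: GG|Gg|gg
G/IV-2 ? III-1×III-2: GG|Gg|gg
⇒ G over [I-1,I-2,II-1,II-2,II-3,II-4,III-1,III-2,IV-1,IV-2]: 177 consistent
U/I-1 ? ·: UU|Uu|uu
U/I-2 un ·: UU|Uu
U/II-1 un I-1×I-2: UU|Uu
U/II-2 ? ·: UU|Uu|uu
U/II-3 ? I-1×I-2: UU|Uu|uu
U/II-4 un I-1×I-2: UU|Uu
U/III-1 ? II-2×II-1: UU|Uu
U/III-2 aff ·: uu
U/IV-1 un III-1×III-2: Uu
U/IV-2 ? III-1×III-2: Uu|uu
⇒ U over [I-1,I-2,II-1,II-2,II-3,II-4,III-1,III-2,IV-1,IV-2]: 226 consistent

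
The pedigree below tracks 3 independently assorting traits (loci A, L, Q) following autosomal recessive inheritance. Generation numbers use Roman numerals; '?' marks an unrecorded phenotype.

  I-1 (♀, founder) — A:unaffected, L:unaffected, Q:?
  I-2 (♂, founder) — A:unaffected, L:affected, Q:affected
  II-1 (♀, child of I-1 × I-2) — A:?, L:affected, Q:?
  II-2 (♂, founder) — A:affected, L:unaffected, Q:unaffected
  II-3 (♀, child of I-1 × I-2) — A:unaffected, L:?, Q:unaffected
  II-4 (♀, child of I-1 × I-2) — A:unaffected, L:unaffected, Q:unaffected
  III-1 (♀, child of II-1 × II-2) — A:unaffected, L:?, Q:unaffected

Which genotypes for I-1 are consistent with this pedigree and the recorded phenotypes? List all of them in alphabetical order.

I-1 ∈ {AA Ll QQ, AA Ll Qq, Aa Ll QQ, Aa Ll Qq}

A/I-1 un ·: AA|Aa
A/I-2 un ·: AA|Aa
A/II-1 ? I-1×I-2: AA|Aa
A/II-2 aff ·: aa
A/II-3 un I-1×I-2: AA|Aa
A/II-4 un I-1×I-2: AA|Aa
A/III-1 un II-1×II-2: Aa
⇒ A over [I-1,I-2,II-1,II-2,II-3,II-4,III-1]: 25 consistent
L/I-1 un ·: Ll
L/I-2 aff ·: ll
L/II-1 aff I-1×I-2: ll
L/II-2 un ·: LL|Ll
L/II-3 ? I-1×I-2: Ll|ll
L/II-4 un I-1×I-2: Ll
L/III-1 ? II-1×II-2: Ll|ll
⇒ L over [I-1,I-2,II-1,II-2,II-3,II-4,III-1]: 6 consistent
Q/I-1 ? ·: QQ|Qq
Q/I-2 aff ·: qq
Q/II-1 ? I-1×I-2: Qq|qq
Q/II-2 un ·: QQ|Qq
Q/II-3 un I-1×I-2: Qq
Q/II-4 un I-1×I-2: Qq
Q/III-1 un II-1×II-2: QQ|Qq
⇒ Q over [I-1,I-2,II-1,II-2,II-3,II-4,III-1]: 10 consistent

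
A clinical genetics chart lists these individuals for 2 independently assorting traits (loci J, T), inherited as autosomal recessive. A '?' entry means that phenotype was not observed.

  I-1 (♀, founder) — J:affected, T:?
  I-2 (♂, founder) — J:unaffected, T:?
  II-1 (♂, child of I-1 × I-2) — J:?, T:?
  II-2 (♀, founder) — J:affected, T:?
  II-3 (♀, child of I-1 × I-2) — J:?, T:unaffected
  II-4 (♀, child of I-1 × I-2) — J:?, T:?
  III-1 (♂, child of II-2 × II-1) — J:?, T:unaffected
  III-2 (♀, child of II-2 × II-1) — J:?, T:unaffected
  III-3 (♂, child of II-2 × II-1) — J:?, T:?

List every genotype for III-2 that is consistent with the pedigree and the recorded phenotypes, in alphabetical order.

J/I-1 aff ·: jj
J/I-2 un ·: JJ|Jj
J/II-1 ? I-1×I-2: Jj|jj
J/II-2 aff ·: jj
J/II-3 ? I-1×I-2: Jj|jj
J/II-4 ? I-1×I-2: Jj|jj
J/III-1 ? II-2×II-1: Jj|jj
J/III-2 ? II-2×II-1: Jj|jj
J/III-3 ? II-2×II-1: Jj|jj
⇒ J over [I-1,I-2,II-1,II-2,II-3,II-4,III-1,III-2,III-3]: 44 consistent
T/I-1 ? ·: TT|Tt|tt
T/I-2 ? ·: TT|Tt|tt
T/II-1 ? I-1×I-2: TT|Tt|tt
T/II-2 ? ·: TT|Tt|tt
T/II-3 un I-1×I-2: TT|Tt
T/II-4 ? I-1×I-2: TT|Tt|tt
T/III-1 un II-2×II-1: TT|Tt
T/III-2 un II-2×II-1: TT|Tt
T/III-3 ? II-2×II-1: TT|Tt|tt
⇒ T over [I-1,I-2,II-1,II-2,II-3,II-4,III-1,III-2,III-3]: 620 consistent

III-2 ∈ {Jj TT, Jj Tt, jj TT, jj Tt}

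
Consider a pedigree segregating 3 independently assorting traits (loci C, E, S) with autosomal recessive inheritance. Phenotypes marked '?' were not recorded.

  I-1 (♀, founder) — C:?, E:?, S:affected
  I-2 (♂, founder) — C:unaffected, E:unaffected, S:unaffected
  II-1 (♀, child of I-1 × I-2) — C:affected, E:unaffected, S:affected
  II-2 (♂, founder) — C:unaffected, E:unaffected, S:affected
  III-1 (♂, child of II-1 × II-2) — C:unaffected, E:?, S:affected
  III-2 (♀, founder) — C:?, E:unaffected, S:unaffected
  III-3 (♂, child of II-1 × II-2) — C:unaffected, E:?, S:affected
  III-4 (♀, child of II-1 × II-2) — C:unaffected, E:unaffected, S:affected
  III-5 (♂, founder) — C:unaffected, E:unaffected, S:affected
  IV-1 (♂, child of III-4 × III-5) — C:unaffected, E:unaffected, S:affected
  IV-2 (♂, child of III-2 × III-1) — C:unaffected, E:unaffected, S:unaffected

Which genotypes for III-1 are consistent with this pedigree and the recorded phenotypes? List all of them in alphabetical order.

III-1 ∈ {Cc EE ss, Cc Ee ss, Cc ee ss}

C/I-1 ? ·: Cc|cc
C/I-2 un ·: Cc
C/II-1 aff I-1×I-2: cc
C/II-2 un ·: CC|Cc
C/III-1 un II-1×II-2: Cc
C/III-2 ? ·: CC|Cc|cc
C/III-3 un II-1×II-2: Cc
C/III-4 un II-1×II-2: Cc
C/III-5 un ·: CC|Cc
C/IV-1 un III-4×III-5: CC|Cc
C/IV-2 un III-2×III-1: CC|Cc
⇒ C over [I-1,I-2,II-1,II-2,III-1,III-2,III-3,III-4,III-5,IV-1,IV-2]: 80 consistent
E/I-1 ? ·: EE|Ee|ee
E/I-2 un ·: EE|Ee
E/II-1 un I-1×I-2: EE|Ee
E/II-2 un ·: EE|Ee
E/III-1 ? II-1×II-2: EE|Ee|ee
E/III-2 un ·: EE|Ee
E/III-3 ? II-1×II-2: EE|Ee|ee
E/III-4 un II-1×II-2: EE|Ee
E/III-5 un ·: EE|Ee
E/IV-1 un III-4×III-5: EE|Ee
E/IV-2 un III-2×III-1: EE|Ee
⇒ E over [I-1,I-2,II-1,II-2,III-1,III-2,III-3,III-4,III-5,IV-1,IV-2]: 1863 consistent
S/I-1 aff ·: ss
S/I-2 un ·: Ss
S/II-1 aff I-1×I-2: ss
S/II-2 aff ·: ss
S/III-1 aff II-1×II-2: ss
S/III-2 un ·: SS|Ss
S/III-3 aff II-1×II-2: ss
S/III-4 aff II-1×II-2: ss
S/III-5 aff ·: ss
S/IV-1 aff III-4×III-5: ss
S/IV-2 un III-2×III-1: Ss
⇒ S over [I-1,I-2,II-1,II-2,III-1,III-2,III-3,III-4,III-5,IV-1,IV-2]: 2 consistent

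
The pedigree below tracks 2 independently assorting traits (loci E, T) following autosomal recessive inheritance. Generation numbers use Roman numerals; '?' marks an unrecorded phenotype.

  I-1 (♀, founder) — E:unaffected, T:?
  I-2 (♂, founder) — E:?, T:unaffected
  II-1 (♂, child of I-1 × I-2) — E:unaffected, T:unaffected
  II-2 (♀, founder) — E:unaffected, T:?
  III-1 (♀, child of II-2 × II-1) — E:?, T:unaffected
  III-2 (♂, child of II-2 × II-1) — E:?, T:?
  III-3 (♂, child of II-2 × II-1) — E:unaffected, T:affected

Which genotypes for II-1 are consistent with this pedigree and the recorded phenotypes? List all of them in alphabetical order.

E/I-1 un ·: EE|Ee
E/I-2 ? ·: EE|Ee|ee
E/II-1 un I-1×I-2: EE|Ee
E/II-2 un ·: EE|Ee
E/III-1 ? II-2×II-1: EE|Ee|ee
E/III-2 ? II-2×II-1: EE|Ee|ee
E/III-3 un II-2×II-1: EE|Ee
⇒ E over [I-1,I-2,II-1,II-2,III-1,III-2,III-3]: 166 consistent
T/I-1 ? ·: TT|Tt|tt
T/I-2 un ·: TT|Tt
T/II-1 un I-1×I-2: Tt
T/II-2 ? ·: Tt|tt
T/III-1 un II-2×II-1: TT|Tt
T/III-2 ? II-2×II-1: TT|Tt|tt
T/III-3 aff II-2×II-1: tt
⇒ T over [I-1,I-2,II-1,II-2,III-1,III-2,III-3]: 40 consistent

II-1 ∈ {EE Tt, Ee Tt}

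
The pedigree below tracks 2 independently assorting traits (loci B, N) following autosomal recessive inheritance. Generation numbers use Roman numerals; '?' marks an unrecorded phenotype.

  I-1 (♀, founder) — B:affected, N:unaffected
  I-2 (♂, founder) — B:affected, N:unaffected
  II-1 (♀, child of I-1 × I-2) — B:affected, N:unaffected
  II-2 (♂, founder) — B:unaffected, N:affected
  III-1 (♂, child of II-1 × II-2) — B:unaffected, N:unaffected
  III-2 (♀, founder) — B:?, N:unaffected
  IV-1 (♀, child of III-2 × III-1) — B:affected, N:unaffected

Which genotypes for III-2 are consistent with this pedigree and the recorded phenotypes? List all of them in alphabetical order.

III-2 ∈ {Bb NN, Bb Nn, bb NN, bb Nn}

B/I-1 aff ·: bb
B/I-2 aff ·: bb
B/II-1 aff I-1×I-2: bb
B/II-2 un ·: BB|Bb
B/III-1 un II-1×II-2: Bb
B/III-2 ? ·: Bb|bb
B/IV-1 aff III-2×III-1: bb
⇒ B over [I-1,I-2,II-1,II-2,III-1,III-2,IV-1]: 4 consistent
N/I-1 un ·: NN|Nn
N/I-2 un ·: NN|Nn
N/II-1 un I-1×I-2: NN|Nn
N/II-2 aff ·: nn
N/III-1 un II-1×II-2: Nn
N/III-2 un ·: NN|Nn
N/IV-1 un III-2×III-1: NN|Nn
⇒ N over [I-1,I-2,II-1,II-2,III-1,III-2,IV-1]: 28 consistent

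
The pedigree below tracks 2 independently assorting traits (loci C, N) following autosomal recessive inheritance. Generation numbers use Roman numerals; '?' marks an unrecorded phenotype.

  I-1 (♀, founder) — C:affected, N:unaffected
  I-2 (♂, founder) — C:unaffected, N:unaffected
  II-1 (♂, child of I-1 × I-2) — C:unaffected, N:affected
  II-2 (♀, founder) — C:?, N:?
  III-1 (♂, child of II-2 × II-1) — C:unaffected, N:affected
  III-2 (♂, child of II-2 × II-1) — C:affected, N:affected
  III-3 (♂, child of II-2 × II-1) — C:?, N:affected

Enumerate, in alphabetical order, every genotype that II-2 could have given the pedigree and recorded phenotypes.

C/I-1 aff ·: cc
C/I-2 un ·: CC|Cc
C/II-1 un I-1×I-2: Cc
C/II-2 ? ·: Cc|cc
C/III-1 un II-2×II-1: CC|Cc
C/III-2 aff II-2×II-1: cc
C/III-3 ? II-2×II-1: CC|Cc|cc
⇒ C over [I-1,I-2,II-1,II-2,III-1,III-2,III-3]: 16 consistent
N/I-1 un ·: Nn
N/I-2 un ·: Nn
N/II-1 aff I-1×I-2: nn
N/II-2 ? ·: Nn|nn
N/III-1 aff II-2×II-1: nn
N/III-2 aff II-2×II-1: nn
N/III-3 aff II-2×II-1: nn
⇒ N over [I-1,I-2,II-1,II-2,III-1,III-2,III-3]: 2 consistent

II-2 ∈ {Cc Nn, Cc nn, cc Nn, cc nn}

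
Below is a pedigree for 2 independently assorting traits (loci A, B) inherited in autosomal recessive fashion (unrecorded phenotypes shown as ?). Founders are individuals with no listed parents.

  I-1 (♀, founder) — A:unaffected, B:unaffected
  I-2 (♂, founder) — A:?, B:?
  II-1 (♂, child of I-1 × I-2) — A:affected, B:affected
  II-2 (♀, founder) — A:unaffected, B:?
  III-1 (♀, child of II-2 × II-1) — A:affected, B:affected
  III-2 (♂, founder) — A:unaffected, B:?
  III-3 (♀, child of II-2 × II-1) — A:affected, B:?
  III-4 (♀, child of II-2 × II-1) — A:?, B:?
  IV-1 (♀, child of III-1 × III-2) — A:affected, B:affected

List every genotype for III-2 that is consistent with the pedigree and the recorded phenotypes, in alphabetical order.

III-2 ∈ {Aa Bb, Aa bb}

A/I-1 un ·: Aa
A/I-2 ? ·: Aa|aa
A/II-1 aff I-1×I-2: aa
A/II-2 un ·: Aa
A/III-1 aff II-2×II-1: aa
A/III-2 un ·: Aa
A/III-3 aff II-2×II-1: aa
A/III-4 ? II-2×II-1: Aa|aa
A/IV-1 aff III-1×III-2: aa
⇒ A over [I-1,I-2,II-1,II-2,III-1,III-2,III-3,III-4,IV-1]: 4 consistent
B/I-1 un ·: Bb
B/I-2 ? ·: Bb|bb
B/II-1 aff I-1×I-2: bb
B/II-2 ? ·: Bb|bb
B/III-1 aff II-2×II-1: bb
B/III-2 ? ·: Bb|bb
B/III-3 ? II-2×II-1: Bb|bb
B/III-4 ? II-2×II-1: Bb|bb
B/IV-1 aff III-1×III-2: bb
⇒ B over [I-1,I-2,II-1,II-2,III-1,III-2,III-3,III-4,IV-1]: 20 consistent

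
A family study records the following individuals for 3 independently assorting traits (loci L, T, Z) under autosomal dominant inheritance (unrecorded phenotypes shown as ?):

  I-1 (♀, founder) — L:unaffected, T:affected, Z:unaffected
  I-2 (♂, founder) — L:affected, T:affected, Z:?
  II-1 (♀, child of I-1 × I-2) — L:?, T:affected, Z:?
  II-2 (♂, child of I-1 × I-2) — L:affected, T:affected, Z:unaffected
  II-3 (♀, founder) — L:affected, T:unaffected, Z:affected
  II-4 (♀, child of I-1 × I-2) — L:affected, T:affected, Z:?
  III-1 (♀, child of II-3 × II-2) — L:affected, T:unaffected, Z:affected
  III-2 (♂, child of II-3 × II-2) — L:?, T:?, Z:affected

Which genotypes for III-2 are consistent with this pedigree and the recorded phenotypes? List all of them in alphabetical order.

III-2 ∈ {LL Tt Zz, LL tt Zz, Ll Tt Zz, Ll tt Zz, ll Tt Zz, ll tt Zz}

L/I-1 un ·: ll
L/I-2 aff ·: Ll|LL
L/II-1 ? I-1×I-2: ll|Ll
L/II-2 aff I-1×I-2: Ll
L/II-3 aff ·: Ll|LL
L/II-4 aff I-1×I-2: Ll
L/III-1 aff II-3×II-2: Ll|LL
L/III-2 ? II-3×II-2: ll|Ll|LL
⇒ L over [I-1,I-2,II-1,II-2,II-3,II-4,III-1,III-2]: 30 consistent
T/I-1 aff ·: Tt|TT
T/I-2 aff ·: Tt|TT
T/II-1 aff I-1×I-2: Tt|TT
T/II-2 aff I-1×I-2: Tt
T/II-3 un ·: tt
T/II-4 aff I-1×I-2: Tt|TT
T/III-1 un II-3×II-2: tt
T/III-2 ? II-3×II-2: tt|Tt
⇒ T over [I-1,I-2,II-1,II-2,II-3,II-4,III-1,III-2]: 24 consistent
Z/I-1 un ·: zz
Z/I-2 ? ·: zz|Zz
Z/II-1 ? I-1×I-2: zz|Zz
Z/II-2 un I-1×I-2: zz
Z/II-3 aff ·: Zz|ZZ
Z/II-4 ? I-1×I-2: zz|Zz
Z/III-1 aff II-3×II-2: Zz
Z/III-2 aff II-3×II-2: Zz
⇒ Z over [I-1,I-2,II-1,II-2,II-3,II-4,III-1,III-2]: 10 consistent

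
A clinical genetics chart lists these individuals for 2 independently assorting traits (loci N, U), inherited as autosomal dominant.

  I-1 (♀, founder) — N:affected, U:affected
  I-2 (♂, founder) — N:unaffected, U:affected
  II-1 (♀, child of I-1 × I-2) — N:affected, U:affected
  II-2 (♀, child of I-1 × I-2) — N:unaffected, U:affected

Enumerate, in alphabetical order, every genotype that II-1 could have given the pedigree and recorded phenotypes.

N/I-1 aff ·: Nn
N/I-2 un ·: nn
N/II-1 aff I-1×I-2: Nn
N/II-2 un I-1×I-2: nn
⇒ N over [I-1,I-2,II-1,II-2]: 1 consistent
U/I-1 aff ·: Uu|UU
U/I-2 aff ·: Uu|UU
U/II-1 aff I-1×I-2: Uu|UU
U/II-2 aff I-1×I-2: Uu|UU
⇒ U over [I-1,I-2,II-1,II-2]: 13 consistent

II-1 ∈ {Nn UU, Nn Uu}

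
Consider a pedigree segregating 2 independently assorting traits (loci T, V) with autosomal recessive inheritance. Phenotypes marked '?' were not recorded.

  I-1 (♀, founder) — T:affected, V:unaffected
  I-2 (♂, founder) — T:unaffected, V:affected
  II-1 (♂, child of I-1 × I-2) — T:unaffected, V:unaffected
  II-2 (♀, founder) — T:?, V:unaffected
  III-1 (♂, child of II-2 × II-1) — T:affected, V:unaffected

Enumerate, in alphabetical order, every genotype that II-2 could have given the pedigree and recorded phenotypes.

II-2 ∈ {Tt VV, Tt Vv, tt VV, tt Vv}

T/I-1 aff ·: tt
T/I-2 un ·: TT|Tt
T/II-1 un I-1×I-2: Tt
T/II-2 ? ·: Tt|tt
T/III-1 aff II-2×II-1: tt
⇒ T over [I-1,I-2,II-1,II-2,III-1]: 4 consistent
V/I-1 un ·: VV|Vv
V/I-2 aff ·: vv
V/II-1 un I-1×I-2: Vv
V/II-2 un ·: VV|Vv
V/III-1 un II-2×II-1: VV|Vv
⇒ V over [I-1,I-2,II-1,II-2,III-1]: 8 consistent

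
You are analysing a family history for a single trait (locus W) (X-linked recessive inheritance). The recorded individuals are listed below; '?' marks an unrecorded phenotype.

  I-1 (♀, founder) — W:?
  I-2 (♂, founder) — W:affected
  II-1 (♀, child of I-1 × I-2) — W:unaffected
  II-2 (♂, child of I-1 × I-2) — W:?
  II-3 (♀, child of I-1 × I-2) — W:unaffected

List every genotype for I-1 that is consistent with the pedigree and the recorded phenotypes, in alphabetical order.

I-1 ∈ {X^WX^W, X^WX^w}

W/I-1 ? ·: X^WX^W|X^WX^w
W/I-2 aff ·: X^wY
W/II-1 un I-1×I-2: X^WX^w
W/II-2 ? I-1×I-2: X^WY|X^wY
W/II-3 un I-1×I-2: X^WX^w
⇒ W over [I-1,I-2,II-1,II-2,II-3]: 3 consistent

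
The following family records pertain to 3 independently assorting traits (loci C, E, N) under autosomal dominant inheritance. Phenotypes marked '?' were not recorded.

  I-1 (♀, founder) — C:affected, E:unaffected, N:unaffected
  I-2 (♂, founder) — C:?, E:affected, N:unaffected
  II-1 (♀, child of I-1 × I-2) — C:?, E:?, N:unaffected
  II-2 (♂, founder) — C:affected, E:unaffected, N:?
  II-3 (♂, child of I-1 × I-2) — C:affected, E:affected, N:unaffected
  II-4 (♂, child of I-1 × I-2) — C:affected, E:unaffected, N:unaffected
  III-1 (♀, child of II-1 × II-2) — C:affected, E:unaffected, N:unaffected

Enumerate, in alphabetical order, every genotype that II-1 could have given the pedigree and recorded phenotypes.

II-1 ∈ {CC Ee nn, CC ee nn, Cc Ee nn, Cc ee nn, cc Ee nn, cc ee nn}

C/I-1 aff ·: Cc|CC
C/I-2 ? ·: cc|Cc|CC
C/II-1 ? I-1×I-2: cc|Cc|CC
C/II-2 aff ·: Cc|CC
C/II-3 aff I-1×I-2: Cc|CC
C/II-4 aff I-1×I-2: Cc|CC
C/III-1 aff II-1×II-2: Cc|CC
⇒ C over [I-1,I-2,II-1,II-2,II-3,II-4,III-1]: 105 consistent
E/I-1 un ·: ee
E/I-2 aff ·: Ee
E/II-1 ? I-1×I-2: ee|Ee
E/II-2 un ·: ee
E/II-3 aff I-1×I-2: Ee
E/II-4 un I-1×I-2: ee
E/III-1 un II-1×II-2: ee
⇒ E over [I-1,I-2,II-1,II-2,II-3,II-4,III-1]: 2 consistent
N/I-1 un ·: nn
N/I-2 un ·: nn
N/II-1 un I-1×I-2: nn
N/II-2 ? ·: nn|Nn
N/II-3 un I-1×I-2: nn
N/II-4 un I-1×I-2: nn
N/III-1 un II-1×II-2: nn
⇒ N over [I-1,I-2,II-1,II-2,II-3,II-4,III-1]: 2 consistent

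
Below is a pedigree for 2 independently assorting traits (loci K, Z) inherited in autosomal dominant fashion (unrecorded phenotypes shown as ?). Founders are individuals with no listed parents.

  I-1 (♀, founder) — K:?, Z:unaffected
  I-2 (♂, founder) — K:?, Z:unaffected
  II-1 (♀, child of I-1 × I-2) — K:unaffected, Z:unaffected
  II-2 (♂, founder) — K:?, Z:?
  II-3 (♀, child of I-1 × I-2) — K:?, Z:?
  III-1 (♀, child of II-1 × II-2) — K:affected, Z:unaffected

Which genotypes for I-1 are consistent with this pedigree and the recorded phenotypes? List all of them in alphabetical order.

I-1 ∈ {Kk zz, kk zz}

K/I-1 ? ·: kk|Kk
K/I-2 ? ·: kk|Kk
K/II-1 un I-1×I-2: kk
K/II-2 ? ·: Kk|KK
K/II-3 ? I-1×I-2: kk|Kk|KK
K/III-1 aff II-1×II-2: Kk
⇒ K over [I-1,I-2,II-1,II-2,II-3,III-1]: 16 consistent
Z/I-1 un ·: zz
Z/I-2 un ·: zz
Z/II-1 un I-1×I-2: zz
Z/II-2 ? ·: zz|Zz
Z/II-3 ? I-1×I-2: zz
Z/III-1 un II-1×II-2: zz
⇒ Z over [I-1,I-2,II-1,II-2,II-3,III-1]: 2 consistent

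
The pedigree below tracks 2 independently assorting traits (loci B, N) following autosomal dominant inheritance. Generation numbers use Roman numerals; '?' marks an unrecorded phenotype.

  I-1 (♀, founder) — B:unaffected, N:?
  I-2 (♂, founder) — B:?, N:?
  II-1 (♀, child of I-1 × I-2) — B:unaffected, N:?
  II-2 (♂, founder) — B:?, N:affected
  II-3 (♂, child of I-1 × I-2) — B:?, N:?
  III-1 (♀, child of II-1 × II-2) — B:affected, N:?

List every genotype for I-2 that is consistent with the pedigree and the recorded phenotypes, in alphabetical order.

B/I-1 un ·: bb
B/I-2 ? ·: bb|Bb
B/II-1 un I-1×I-2: bb
B/II-2 ? ·: Bb|BB
B/II-3 ? I-1×I-2: bb|Bb
B/III-1 aff II-1×II-2: Bb
⇒ B over [I-1,I-2,II-1,II-2,II-3,III-1]: 6 consistent
N/I-1 ? ·: nn|Nn|NN
N/I-2 ? ·: nn|Nn|NN
N/II-1 ? I-1×I-2: nn|Nn|NN
N/II-2 aff ·: Nn|NN
N/II-3 ? I-1×I-2: nn|Nn|NN
N/III-1 ? II-1×II-2: nn|Nn|NN
⇒ N over [I-1,I-2,II-1,II-2,II-3,III-1]: 113 consistent

I-2 ∈ {Bb NN, Bb Nn, Bb nn, bb NN, bb Nn, bb nn}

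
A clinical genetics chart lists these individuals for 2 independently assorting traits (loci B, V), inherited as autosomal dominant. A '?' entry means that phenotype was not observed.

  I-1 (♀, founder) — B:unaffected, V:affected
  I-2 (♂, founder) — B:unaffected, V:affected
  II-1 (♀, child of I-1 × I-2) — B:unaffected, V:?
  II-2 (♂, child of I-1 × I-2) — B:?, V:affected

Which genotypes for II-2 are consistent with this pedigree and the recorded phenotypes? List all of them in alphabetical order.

II-2 ∈ {bb VV, bb Vv}

B/I-1 un ·: bb
B/I-2 un ·: bb
B/II-1 un I-1×I-2: bb
B/II-2 ? I-1×I-2: bb
⇒ B over [I-1,I-2,II-1,II-2]: 1 consistent
V/I-1 aff ·: Vv|VV
V/I-2 aff ·: Vv|VV
V/II-1 ? I-1×I-2: vv|Vv|VV
V/II-2 aff I-1×I-2: Vv|VV
⇒ V over [I-1,I-2,II-1,II-2]: 15 consistent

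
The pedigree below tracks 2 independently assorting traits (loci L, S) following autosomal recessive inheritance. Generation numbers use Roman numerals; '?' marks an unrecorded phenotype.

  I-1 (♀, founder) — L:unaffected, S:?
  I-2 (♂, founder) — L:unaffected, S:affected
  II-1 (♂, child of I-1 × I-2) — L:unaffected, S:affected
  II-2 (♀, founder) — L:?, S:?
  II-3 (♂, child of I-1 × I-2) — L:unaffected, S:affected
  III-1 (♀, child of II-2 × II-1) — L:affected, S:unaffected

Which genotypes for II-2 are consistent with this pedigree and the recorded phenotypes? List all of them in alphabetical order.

L/I-1 un ·: LL|Ll
L/I-2 un ·: LL|Ll
L/II-1 un I-1×I-2: Ll
L/II-2 ? ·: Ll|ll
L/II-3 un I-1×I-2: LL|Ll
L/III-1 aff II-2×II-1: ll
⇒ L over [I-1,I-2,II-1,II-2,II-3,III-1]: 12 consistent
S/I-1 ? ·: Ss|ss
S/I-2 aff ·: ss
S/II-1 aff I-1×I-2: ss
S/II-2 ? ·: SS|Ss
S/II-3 aff I-1×I-2: ss
S/III-1 un II-2×II-1: Ss
⇒ S over [I-1,I-2,II-1,II-2,II-3,III-1]: 4 consistent

II-2 ∈ {Ll SS, Ll Ss, ll SS, ll Ss}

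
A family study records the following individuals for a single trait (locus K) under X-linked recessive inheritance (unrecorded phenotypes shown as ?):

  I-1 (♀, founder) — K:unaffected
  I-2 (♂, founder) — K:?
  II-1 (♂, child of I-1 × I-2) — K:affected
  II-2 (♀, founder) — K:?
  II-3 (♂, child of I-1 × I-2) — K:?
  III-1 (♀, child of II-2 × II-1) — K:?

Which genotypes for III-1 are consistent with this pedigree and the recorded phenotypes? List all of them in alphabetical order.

K/I-1 un ·: X^KX^k
K/I-2 ? ·: X^KY|X^kY
K/II-1 aff I-1×I-2: X^kY
K/II-2 ? ·: X^KX^K|X^KX^k|X^kX^k
K/II-3 ? I-1×I-2: X^KY|X^kY
K/III-1 ? II-2×II-1: X^KX^k|X^kX^k
⇒ K over [I-1,I-2,II-1,II-2,II-3,III-1]: 16 consistent

III-1 ∈ {X^KX^k, X^kX^k}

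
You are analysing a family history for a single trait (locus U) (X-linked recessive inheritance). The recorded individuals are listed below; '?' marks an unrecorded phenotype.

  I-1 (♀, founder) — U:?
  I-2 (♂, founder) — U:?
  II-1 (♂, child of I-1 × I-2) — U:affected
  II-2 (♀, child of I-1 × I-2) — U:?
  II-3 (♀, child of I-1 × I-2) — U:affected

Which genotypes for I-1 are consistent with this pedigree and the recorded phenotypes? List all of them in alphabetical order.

U/I-1 ? ·: X^UX^u|X^uX^u
U/I-2 ? ·: X^uY
U/II-1 aff I-1×I-2: X^uY
U/II-2 ? I-1×I-2: X^UX^u|X^uX^u
U/II-3 aff I-1×I-2: X^uX^u
⇒ U over [I-1,I-2,II-1,II-2,II-3]: 3 consistent

I-1 ∈ {X^UX^u, X^uX^u}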